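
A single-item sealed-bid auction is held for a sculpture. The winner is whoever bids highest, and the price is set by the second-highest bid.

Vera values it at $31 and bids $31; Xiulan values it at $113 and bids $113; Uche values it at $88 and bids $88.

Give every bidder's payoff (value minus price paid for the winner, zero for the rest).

Ordered from highest: Xiulan $113, then Uche $88, then Vera $31.
Xiulan has the top bid and wins; the price is the second-highest bid, $88.
Xiulan's payoff = $113 − $88 = $25. All other bidders lose, so their payoff is 0.

Vera $0, Xiulan $25, Uche $0.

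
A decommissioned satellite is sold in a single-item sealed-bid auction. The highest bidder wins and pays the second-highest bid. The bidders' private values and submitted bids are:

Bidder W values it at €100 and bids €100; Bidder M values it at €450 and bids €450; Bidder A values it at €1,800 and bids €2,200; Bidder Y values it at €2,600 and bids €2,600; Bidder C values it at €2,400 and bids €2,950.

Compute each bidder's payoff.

Bidder W €0, Bidder M €0, Bidder A €0, Bidder Y €0, Bidder C -€200.

Bids in descending order: Bidder C €2,950, then Bidder Y €2,600, then Bidder A €2,200, then Bidder M €450, then Bidder W €100.
Bidder C has the top bid and wins; the price is the second-highest bid, €2,600.
Bidder C's payoff = €2,400 − €2,600 = -€200. All other bidders lose, so their payoff is 0.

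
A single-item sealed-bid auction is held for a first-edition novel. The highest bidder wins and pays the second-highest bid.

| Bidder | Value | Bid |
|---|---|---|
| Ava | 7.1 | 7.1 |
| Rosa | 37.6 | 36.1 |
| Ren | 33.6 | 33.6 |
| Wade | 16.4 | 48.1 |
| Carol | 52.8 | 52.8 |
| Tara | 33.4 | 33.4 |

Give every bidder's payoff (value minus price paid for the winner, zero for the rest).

Payoffs: Ava 0.0, Rosa 0.0, Ren 0.0, Wade 0.0, Carol 4.7, Tara 0.0.

Bids in descending order: Carol 52.8 > Wade 48.1 > Rosa 36.1 > Ren 33.6 > Tara 33.4 > Ava 7.1.
Carol has the top bid and wins; the price is the second-highest bid, 48.1.
Carol's payoff = 52.8 − 48.1 = 4.7. All other bidders lose, so their payoff is 0.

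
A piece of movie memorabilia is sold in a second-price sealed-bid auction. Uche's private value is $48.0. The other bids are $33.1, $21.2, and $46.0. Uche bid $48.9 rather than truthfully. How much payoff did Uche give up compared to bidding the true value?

The highest competing bid is $46.0.
Bidding truthfully at $48.0: Uche has the top bid, wins, and pays the second-highest bid $46.0. Payoff = $48.0 − $46.0 = $2.0.
Bidding $48.9: Uche has the top bid, wins, and pays the second-highest bid $46.0. Payoff = $48.0 − $46.0 = $2.0.
Regret = truthful payoff − actual payoff = $2.0 − $2.0 = $0.0.

Payoff forgone: $0.0.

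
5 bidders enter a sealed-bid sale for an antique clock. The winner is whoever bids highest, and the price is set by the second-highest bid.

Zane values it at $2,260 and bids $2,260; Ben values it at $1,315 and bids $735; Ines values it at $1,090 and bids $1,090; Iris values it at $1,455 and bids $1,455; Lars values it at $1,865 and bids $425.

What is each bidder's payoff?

Payoffs: Zane $805, Ben $0, Ines $0, Iris $0, Lars $0.

Ranking the bids: Zane $2,260; Iris $1,455; Ines $1,090; Ben $735; Lars $425.
Zane has the top bid and wins; the price is the second-highest bid, $1,455.
Zane's payoff = $2,260 − $1,455 = $805. All other bidders lose, so their payoff is 0.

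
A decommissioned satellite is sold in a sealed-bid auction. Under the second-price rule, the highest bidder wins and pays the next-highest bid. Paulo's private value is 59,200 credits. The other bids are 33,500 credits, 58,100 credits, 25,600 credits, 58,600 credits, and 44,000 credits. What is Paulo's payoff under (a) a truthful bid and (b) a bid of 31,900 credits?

The highest competing bid is 58,600 credits.
Bidding truthfully at 59,200 credits: Paulo has the top bid, wins, and pays the second-highest bid 58,600 credits. Payoff = 59,200 credits − 58,600 credits = 600 credits.
Bidding 31,900 credits: the top bid is 58,600 credits (a rival), so Paulo loses. Payoff = 0 credits.

Truthful: 600 credits; alternative: 0 credits.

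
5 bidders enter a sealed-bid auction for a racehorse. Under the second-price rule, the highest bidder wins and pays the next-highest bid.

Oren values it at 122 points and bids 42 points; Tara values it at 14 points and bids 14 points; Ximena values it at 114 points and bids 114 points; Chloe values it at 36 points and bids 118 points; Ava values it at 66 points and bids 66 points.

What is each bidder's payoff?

Sorted high to low: Chloe 118 points > Ximena 114 points > Ava 66 points > Oren 42 points > Tara 14 points.
Chloe has the top bid and wins; the price is the second-highest bid, 114 points.
Chloe's payoff = 36 points − 114 points = -78 points. All other bidders lose, so their payoff is 0.

Oren 0 points, Tara 0 points, Ximena 0 points, Chloe -78 points, Ava 0 points.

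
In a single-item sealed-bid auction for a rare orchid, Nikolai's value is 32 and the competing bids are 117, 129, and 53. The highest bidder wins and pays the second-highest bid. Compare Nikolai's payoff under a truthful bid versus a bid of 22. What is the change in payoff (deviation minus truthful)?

Payoff change: 0.

The highest competing bid is 129.
Bidding truthfully at 32: the top bid is 129 (a rival), so Nikolai loses. Payoff = 0.
Bidding 22: the top bid is 129 (a rival), so Nikolai loses. Payoff = 0.
Change = 0 − 0 = 0.
The bid only affects whether you win, not the price — here both bids land on the same side of the top rival bid, so the deviation is payoff-neutral.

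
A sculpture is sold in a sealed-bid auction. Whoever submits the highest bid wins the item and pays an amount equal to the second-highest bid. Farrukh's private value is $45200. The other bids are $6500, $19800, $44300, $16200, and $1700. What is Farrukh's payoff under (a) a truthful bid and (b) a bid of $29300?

The highest competing bid is $44300.
Bidding truthfully at $45200: Farrukh has the top bid, wins, and pays the second-highest bid $44300. Payoff = $45200 − $44300 = $900.
Bidding $29300: the top bid is $44300 (a rival), so Farrukh loses. Payoff = $0.
This is the dominant-strategy logic: truthful bidding weakly beats any alternative.

(a) $900  (b) $0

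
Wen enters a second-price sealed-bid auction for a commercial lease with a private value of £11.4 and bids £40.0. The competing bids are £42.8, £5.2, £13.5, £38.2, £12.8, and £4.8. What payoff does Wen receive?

Payoff = £0.0.

Highest competing bid: £42.8.
Wen's bid £40.0 is not the highest, so Wen loses, pays nothing, and earns zero payoff.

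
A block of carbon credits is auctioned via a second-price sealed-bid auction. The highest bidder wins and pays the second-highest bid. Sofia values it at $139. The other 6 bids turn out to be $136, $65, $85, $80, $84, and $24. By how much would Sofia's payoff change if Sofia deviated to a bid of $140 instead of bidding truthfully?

$0

The highest competing bid is $136.
Bidding truthfully at $139: Sofia has the top bid, wins, and pays the second-highest bid $136. Payoff = $139 − $136 = $3.
Bidding $140: Sofia has the top bid, wins, and pays the second-highest bid $136. Payoff = $139 − $136 = $3.
Change = $3 − $3 = $0.
The bid only affects whether you win, not the price — here both bids land on the same side of the top rival bid, so the deviation is payoff-neutral.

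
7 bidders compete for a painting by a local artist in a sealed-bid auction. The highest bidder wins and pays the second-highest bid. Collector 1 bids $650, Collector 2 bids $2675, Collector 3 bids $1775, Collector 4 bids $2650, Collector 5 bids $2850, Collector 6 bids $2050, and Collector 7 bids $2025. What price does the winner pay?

Price paid: $2675.

Ranking the bids: Collector 5 $2850, then Collector 2 $2675, then Collector 4 $2650, then Collector 6 $2050, then Collector 7 $2025, then Collector 3 $1775, then Collector 1 $650.
Collector 5 has the highest bid, so Collector 5 wins.
The second-highest bid is $2675, so that is what Collector 5 pays.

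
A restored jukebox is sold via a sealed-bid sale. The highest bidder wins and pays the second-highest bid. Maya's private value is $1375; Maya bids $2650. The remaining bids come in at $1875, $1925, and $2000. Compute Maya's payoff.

Highest competing bid: $2000.
Maya's bid $2650 is the highest overall, so Maya wins and pays the second-highest bid, $2000.
Payoff = value − price = $1375 − $2000 = -$625.

Payoff = -$625.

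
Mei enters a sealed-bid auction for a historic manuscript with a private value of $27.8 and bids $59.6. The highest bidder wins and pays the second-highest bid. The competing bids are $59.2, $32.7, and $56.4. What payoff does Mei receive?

Highest competing bid: $59.2.
Mei's bid $59.6 is the highest overall, so Mei wins and pays the second-highest bid, $59.2.
Payoff = value − price = $27.8 − $59.2 = -$31.4.
Overbidding won the item at a price above value — truthful bidding would have avoided this loss.

-$31.4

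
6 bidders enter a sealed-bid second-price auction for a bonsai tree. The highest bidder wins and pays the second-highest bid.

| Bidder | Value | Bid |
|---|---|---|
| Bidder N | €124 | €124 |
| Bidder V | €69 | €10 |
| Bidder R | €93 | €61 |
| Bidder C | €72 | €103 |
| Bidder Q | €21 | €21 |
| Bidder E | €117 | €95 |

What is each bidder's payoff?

Ordered from highest: Bidder N €124 > Bidder C €103 > Bidder E €95 > Bidder R €61 > Bidder Q €21 > Bidder V €10.
Bidder N has the top bid and wins; the price is the second-highest bid, €103.
Bidder N's payoff = €124 − €103 = €21. All other bidders lose, so their payoff is 0.

Payoffs: Bidder N €21, Bidder V €0, Bidder R €0, Bidder C €0, Bidder Q €0, Bidder E €0.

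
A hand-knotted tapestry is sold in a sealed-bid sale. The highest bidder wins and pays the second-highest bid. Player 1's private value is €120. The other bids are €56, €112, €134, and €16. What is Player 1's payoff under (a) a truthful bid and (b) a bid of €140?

Truthful: €0; alternative: -€14.

The highest competing bid is €134.
Bidding truthfully at €120: the top bid is €134 (a rival), so Player 1 loses. Payoff = €0.
Bidding €140: Player 1 has the top bid, wins, and pays the second-highest bid €134. Payoff = €120 − €134 = -€14.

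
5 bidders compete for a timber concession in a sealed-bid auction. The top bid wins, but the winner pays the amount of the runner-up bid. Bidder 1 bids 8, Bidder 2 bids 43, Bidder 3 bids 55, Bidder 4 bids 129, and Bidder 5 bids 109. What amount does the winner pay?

Ranking the bids: Bidder 4 129 > Bidder 5 109 > Bidder 3 55 > Bidder 2 43 > Bidder 1 8.
Bidder 4 has the highest bid, so Bidder 4 wins.
The second-highest bid is 109, so that is what Bidder 4 pays.

Price paid: 109.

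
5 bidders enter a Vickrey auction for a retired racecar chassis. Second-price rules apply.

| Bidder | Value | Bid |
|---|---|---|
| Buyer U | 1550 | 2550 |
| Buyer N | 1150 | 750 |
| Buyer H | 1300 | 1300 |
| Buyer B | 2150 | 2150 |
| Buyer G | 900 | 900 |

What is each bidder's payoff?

Buyer U -600, Buyer N 0, Buyer H 0, Buyer B 0, Buyer G 0.

Sorted high to low: Buyer U 2550; Buyer B 2150; Buyer H 1300; Buyer G 900; Buyer N 750.
Buyer U has the top bid and wins; the price is the second-highest bid, 2150.
Buyer U's payoff = 1550 − 2150 = -600. All other bidders lose, so their payoff is 0.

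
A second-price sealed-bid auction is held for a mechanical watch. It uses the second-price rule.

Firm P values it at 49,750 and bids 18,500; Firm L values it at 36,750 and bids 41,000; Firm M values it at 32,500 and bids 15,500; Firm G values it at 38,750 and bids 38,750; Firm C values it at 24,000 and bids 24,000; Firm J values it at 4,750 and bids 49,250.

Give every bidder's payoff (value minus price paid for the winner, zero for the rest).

Firm P 0, Firm L 0, Firm M 0, Firm G 0, Firm C 0, Firm J -36,250.

Sorted high to low: Firm J 49,250; Firm L 41,000; Firm G 38,750; Firm C 24,000; Firm P 18,500; Firm M 15,500.
Firm J has the top bid and wins; the price is the second-highest bid, 41,000.
Firm J's payoff = 4,750 − 41,000 = -36,250. All other bidders lose, so their payoff is 0.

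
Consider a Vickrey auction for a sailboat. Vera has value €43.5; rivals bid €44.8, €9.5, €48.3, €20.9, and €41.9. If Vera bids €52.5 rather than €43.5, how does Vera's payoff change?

The highest competing bid is €48.3.
Bidding truthfully at €43.5: the top bid is €48.3 (a rival), so Vera loses. Payoff = €0.0.
Bidding €52.5: Vera has the top bid, wins, and pays the second-highest bid €48.3. Payoff = €43.5 − €48.3 = -€4.8.
Change = -€4.8 − €0.0 = -€4.8.
This is the dominant-strategy logic: truthful bidding weakly beats any alternative.

Change in payoff: -€4.8.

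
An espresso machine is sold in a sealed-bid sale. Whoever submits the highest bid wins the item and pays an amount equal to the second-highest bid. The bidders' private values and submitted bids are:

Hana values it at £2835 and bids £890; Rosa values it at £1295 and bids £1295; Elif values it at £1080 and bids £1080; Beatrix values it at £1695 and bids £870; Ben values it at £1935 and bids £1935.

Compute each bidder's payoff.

Hana £0, Rosa £0, Elif £0, Beatrix £0, Ben £640.

Bids in descending order: Ben £1935, then Rosa £1295, then Elif £1080, then Hana £890, then Beatrix £870.
Ben has the top bid and wins; the price is the second-highest bid, £1295.
Ben's payoff = £1935 − £1295 = £640. All other bidders lose, so their payoff is 0.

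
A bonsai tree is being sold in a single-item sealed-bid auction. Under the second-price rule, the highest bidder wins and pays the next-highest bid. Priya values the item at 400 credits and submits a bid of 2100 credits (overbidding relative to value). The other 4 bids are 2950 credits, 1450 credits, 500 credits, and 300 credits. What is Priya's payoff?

Highest competing bid: 2950 credits.
Priya's bid 2100 credits is not the highest, so Priya loses, pays nothing, and earns zero payoff.

0 credits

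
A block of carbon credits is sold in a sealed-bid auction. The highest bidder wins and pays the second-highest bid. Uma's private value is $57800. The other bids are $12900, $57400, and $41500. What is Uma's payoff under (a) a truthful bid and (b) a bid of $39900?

The highest competing bid is $57400.
Bidding truthfully at $57800: Uma has the top bid, wins, and pays the second-highest bid $57400. Payoff = $57800 − $57400 = $400.
Bidding $39900: the top bid is $57400 (a rival), so Uma loses. Payoff = $0.

(a) $400  (b) $0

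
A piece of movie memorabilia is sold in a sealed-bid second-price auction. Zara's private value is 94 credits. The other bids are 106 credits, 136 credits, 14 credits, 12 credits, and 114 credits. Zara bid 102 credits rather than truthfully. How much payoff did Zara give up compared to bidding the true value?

Payoff forgone: 0 credits.

The highest competing bid is 136 credits.
Bidding truthfully at 94 credits: the top bid is 136 credits (a rival), so Zara loses. Payoff = 0 credits.
Bidding 102 credits: the top bid is 136 credits (a rival), so Zara loses. Payoff = 0 credits.
Regret = truthful payoff − actual payoff = 0 credits − 0 credits = 0 credits.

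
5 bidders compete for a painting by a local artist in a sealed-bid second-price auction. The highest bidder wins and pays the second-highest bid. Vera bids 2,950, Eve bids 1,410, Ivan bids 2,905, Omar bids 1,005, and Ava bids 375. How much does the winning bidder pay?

Bids in descending order: Vera 2,950; Ivan 2,905; Eve 1,410; Omar 1,005; Ava 375.
Vera has the highest bid, so Vera wins.
The second-highest bid is 2,905, so that is what Vera pays.

2,905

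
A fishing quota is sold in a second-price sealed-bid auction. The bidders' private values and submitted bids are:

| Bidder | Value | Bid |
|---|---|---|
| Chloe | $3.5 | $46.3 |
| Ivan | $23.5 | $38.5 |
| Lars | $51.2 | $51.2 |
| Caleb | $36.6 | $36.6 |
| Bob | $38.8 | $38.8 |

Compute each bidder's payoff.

Chloe $0.0, Ivan $0.0, Lars $4.9, Caleb $0.0, Bob $0.0.

Ranking the bids: Lars $51.2; Chloe $46.3; Bob $38.8; Ivan $38.5; Caleb $36.6.
Lars has the top bid and wins; the price is the second-highest bid, $46.3.
Lars's payoff = $51.2 − $46.3 = $4.9. All other bidders lose, so their payoff is 0.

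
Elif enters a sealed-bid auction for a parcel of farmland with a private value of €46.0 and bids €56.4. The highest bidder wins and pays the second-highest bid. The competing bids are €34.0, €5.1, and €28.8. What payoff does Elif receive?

€12.0

Highest competing bid: €34.0.
Elif's bid €56.4 is the highest overall, so Elif wins and pays the second-highest bid, €34.0.
Payoff = value − price = €46.0 − €34.0 = €12.0.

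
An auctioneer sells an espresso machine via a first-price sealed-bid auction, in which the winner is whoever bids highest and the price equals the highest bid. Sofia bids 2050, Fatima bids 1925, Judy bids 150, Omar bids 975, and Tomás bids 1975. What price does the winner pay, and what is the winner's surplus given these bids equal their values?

Price 2050; surplus 0.

Ranking the bids: Sofia 2050 > Tomás 1975 > Fatima 1925 > Omar 975 > Judy 150.
Sofia is the highest bidder, so Sofia wins.
Under the first-price rule, the price is the highest bid: 2050.
Surplus = 2050 − 2050 = 0.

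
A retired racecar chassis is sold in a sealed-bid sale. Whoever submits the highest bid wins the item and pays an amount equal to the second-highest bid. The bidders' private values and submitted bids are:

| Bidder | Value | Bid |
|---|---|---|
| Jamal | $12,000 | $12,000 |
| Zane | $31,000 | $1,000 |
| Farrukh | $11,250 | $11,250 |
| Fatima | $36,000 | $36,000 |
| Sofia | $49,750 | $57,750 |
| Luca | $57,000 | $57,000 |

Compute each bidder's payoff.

Ranking the bids: Sofia $57,750 > Luca $57,000 > Fatima $36,000 > Jamal $12,000 > Farrukh $11,250 > Zane $1,000.
Sofia has the top bid and wins; the price is the second-highest bid, $57,000.
Sofia's payoff = $49,750 − $57,000 = -$7,250. All other bidders lose, so their payoff is 0.

Payoffs: Jamal $0, Zane $0, Farrukh $0, Fatima $0, Sofia -$7,250, Luca $0.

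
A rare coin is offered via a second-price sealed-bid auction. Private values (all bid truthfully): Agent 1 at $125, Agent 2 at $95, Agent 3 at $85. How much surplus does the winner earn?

Sorted high to low: Agent 1 $125 > Agent 2 $95 > Agent 3 $85.
Agent 1 wins with the top bid and pays the second-highest, $95.
Surplus = $125 − $95 = $30.

Surplus = $30.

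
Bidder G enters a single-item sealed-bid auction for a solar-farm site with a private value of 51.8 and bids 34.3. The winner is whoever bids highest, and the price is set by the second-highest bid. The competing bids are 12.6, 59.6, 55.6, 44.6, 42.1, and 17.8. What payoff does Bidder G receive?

Bidder G's payoff: 0.0.

Highest competing bid: 59.6.
Bidder G's bid 34.3 is not the highest, so Bidder G loses, pays nothing, and earns zero payoff.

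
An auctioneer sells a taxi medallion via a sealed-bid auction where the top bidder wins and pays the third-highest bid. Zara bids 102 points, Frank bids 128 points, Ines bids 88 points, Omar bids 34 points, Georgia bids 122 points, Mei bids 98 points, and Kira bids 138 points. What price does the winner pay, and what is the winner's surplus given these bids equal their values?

Price 122 points; surplus 16 points.

Sorted high to low: Kira 138 points, then Frank 128 points, then Georgia 122 points, then Zara 102 points, then Mei 98 points, then Ines 88 points, then Omar 34 points.
Kira is the highest bidder, so Kira wins.
Under the third-price rule, the price is the third-highest bid: 122 points.
Surplus = 138 points − 122 points = 16 points.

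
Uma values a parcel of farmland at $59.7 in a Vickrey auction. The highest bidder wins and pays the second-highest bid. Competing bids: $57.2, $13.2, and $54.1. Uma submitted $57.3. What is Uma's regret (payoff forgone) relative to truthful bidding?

Regret: $0.0.

The highest competing bid is $57.2.
Bidding truthfully at $59.7: Uma has the top bid, wins, and pays the second-highest bid $57.2. Payoff = $59.7 − $57.2 = $2.5.
Bidding $57.3: Uma has the top bid, wins, and pays the second-highest bid $57.2. Payoff = $59.7 − $57.2 = $2.5.
Regret = truthful payoff − actual payoff = $2.5 − $2.5 = $0.0.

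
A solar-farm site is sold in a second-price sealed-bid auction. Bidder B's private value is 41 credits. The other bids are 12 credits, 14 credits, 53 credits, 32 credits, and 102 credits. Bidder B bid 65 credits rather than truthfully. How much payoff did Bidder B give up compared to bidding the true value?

The highest competing bid is 102 credits.
Bidding truthfully at 41 credits: the top bid is 102 credits (a rival), so Bidder B loses. Payoff = 0 credits.
Bidding 65 credits: the top bid is 102 credits (a rival), so Bidder B loses. Payoff = 0 credits.
Regret = truthful payoff − actual payoff = 0 credits − 0 credits = 0 credits.
The bid only affects whether you win, not the price — here both bids land on the same side of the top rival bid, so the deviation is payoff-neutral.

Regret: 0 credits.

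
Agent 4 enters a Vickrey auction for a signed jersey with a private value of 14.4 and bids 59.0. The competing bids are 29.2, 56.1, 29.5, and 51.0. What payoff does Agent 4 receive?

Highest competing bid: 56.1.
Agent 4's bid 59.0 is the highest overall, so Agent 4 wins and pays the second-highest bid, 56.1.
Payoff = value − price = 14.4 − 56.1 = -41.7.
Overbidding won the item at a price above value — truthful bidding would have avoided this loss.

Payoff = -41.7.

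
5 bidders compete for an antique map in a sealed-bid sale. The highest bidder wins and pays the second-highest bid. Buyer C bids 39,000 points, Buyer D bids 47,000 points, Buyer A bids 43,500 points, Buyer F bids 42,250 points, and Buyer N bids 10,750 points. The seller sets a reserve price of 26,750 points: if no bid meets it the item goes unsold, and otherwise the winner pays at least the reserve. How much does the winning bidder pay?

43,500 points

Sorted high to low: Buyer D 47,000 points > Buyer A 43,500 points > Buyer F 42,250 points > Buyer C 39,000 points > Buyer N 10,750 points.
Buyer D has the highest bid, so Buyer D wins.
The second-highest bid is 43,500 points, which exceeds the reserve, so that sets the price.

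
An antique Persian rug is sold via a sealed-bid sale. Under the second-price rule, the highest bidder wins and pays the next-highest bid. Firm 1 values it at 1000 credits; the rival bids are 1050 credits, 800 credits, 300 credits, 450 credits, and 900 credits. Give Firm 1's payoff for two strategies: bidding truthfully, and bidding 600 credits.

Truthful: 0 credits; alternative: 0 credits.

The highest competing bid is 1050 credits.
Bidding truthfully at 1000 credits: the top bid is 1050 credits (a rival), so Firm 1 loses. Payoff = 0 credits.
Bidding 600 credits: the top bid is 1050 credits (a rival), so Firm 1 loses. Payoff = 0 credits.
The bid only affects whether you win, not the price — here both bids land on the same side of the top rival bid, so the deviation is payoff-neutral.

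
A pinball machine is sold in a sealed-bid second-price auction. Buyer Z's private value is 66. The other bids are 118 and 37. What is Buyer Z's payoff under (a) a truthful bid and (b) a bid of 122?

Truthful: 0; alternative: -52.

The highest competing bid is 118.
Bidding truthfully at 66: the top bid is 118 (a rival), so Buyer Z loses. Payoff = 0.
Bidding 122: Buyer Z has the top bid, wins, and pays the second-highest bid 118. Payoff = 66 − 118 = -52.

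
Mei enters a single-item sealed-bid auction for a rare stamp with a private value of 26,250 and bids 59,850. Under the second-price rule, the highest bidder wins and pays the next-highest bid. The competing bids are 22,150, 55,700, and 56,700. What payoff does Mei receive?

-30,450

Highest competing bid: 56,700.
Mei's bid 59,850 is the highest overall, so Mei wins and pays the second-highest bid, 56,700.
Payoff = value − price = 26,250 − 56,700 = -30,450.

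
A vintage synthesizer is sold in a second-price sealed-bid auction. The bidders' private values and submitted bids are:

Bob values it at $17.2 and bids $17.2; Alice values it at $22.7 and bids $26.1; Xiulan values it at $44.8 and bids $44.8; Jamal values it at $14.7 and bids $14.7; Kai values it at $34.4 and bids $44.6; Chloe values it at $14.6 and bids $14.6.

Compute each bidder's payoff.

Bids in descending order: Xiulan $44.8; Kai $44.6; Alice $26.1; Bob $17.2; Jamal $14.7; Chloe $14.6.
Xiulan has the top bid and wins; the price is the second-highest bid, $44.6.
Xiulan's payoff = $44.8 − $44.6 = $0.2. All other bidders lose, so their payoff is 0.

Payoffs: Bob $0.0, Alice $0.0, Xiulan $0.2, Jamal $0.0, Kai $0.0, Chloe $0.0.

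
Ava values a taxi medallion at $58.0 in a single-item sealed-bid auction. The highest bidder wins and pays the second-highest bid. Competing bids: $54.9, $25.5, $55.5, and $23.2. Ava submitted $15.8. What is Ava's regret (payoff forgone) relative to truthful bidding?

The highest competing bid is $55.5.
Bidding truthfully at $58.0: Ava has the top bid, wins, and pays the second-highest bid $55.5. Payoff = $58.0 − $55.5 = $2.5.
Bidding $15.8: the top bid is $55.5 (a rival), so Ava loses. Payoff = $0.0.
Regret = truthful payoff − actual payoff = $2.5 − $0.0 = $2.5.
Deviating from a truthful bid can only lose payoff in a second-price auction — never gain.

Payoff forgone: $2.5.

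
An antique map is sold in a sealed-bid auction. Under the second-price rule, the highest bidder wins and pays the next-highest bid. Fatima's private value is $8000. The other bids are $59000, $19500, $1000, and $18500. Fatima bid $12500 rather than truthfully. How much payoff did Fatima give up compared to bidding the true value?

Regret: $0.

The highest competing bid is $59000.
Bidding truthfully at $8000: the top bid is $59000 (a rival), so Fatima loses. Payoff = $0.
Bidding $12500: the top bid is $59000 (a rival), so Fatima loses. Payoff = $0.
Regret = truthful payoff − actual payoff = $0 − $0 = $0.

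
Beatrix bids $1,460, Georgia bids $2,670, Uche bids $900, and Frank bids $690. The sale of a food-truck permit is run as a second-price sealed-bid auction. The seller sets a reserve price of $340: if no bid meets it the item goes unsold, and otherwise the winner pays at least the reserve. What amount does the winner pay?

Price paid: $1,460.

Bids in descending order: Georgia $2,670, then Beatrix $1,460, then Uche $900, then Frank $690.
Georgia has the highest bid, so Georgia wins.
The second-highest bid is $1,460, which exceeds the reserve, so that sets the price.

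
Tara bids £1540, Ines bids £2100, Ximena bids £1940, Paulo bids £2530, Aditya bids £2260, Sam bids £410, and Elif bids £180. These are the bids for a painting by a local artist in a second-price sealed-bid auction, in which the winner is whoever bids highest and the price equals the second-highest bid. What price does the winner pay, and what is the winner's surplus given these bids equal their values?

Price £2260; surplus £270.

Sorted high to low: Paulo £2530; Aditya £2260; Ines £2100; Ximena £1940; Tara £1540; Sam £410; Elif £180.
Paulo is the highest bidder, so Paulo wins.
Under the second-price rule, the price is the second-highest bid: £2260.
Surplus = £2530 − £2260 = £270.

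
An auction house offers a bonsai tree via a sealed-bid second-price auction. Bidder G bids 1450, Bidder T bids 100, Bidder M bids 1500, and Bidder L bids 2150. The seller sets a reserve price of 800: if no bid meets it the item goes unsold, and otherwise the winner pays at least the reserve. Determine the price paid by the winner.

1500

Bids in descending order: Bidder L 2150; Bidder M 1500; Bidder G 1450; Bidder T 100.
Bidder L has the highest bid, so Bidder L wins.
The second-highest bid is 1500, which exceeds the reserve, so that sets the price.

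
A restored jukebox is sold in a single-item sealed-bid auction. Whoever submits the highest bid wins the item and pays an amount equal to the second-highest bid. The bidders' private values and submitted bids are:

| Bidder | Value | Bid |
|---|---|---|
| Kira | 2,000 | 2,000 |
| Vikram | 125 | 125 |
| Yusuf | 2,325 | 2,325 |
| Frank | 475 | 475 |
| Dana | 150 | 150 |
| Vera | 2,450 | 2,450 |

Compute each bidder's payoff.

Ordered from highest: Vera 2,450, then Yusuf 2,325, then Kira 2,000, then Frank 475, then Dana 150, then Vikram 125.
Vera has the top bid and wins; the price is the second-highest bid, 2,325.
Vera's payoff = 2,450 − 2,325 = 125. All other bidders lose, so their payoff is 0.

Kira 0, Vikram 0, Yusuf 0, Frank 0, Dana 0, Vera 125.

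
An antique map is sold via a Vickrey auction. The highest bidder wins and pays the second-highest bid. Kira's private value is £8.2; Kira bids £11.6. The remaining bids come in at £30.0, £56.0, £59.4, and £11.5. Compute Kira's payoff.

Highest competing bid: £59.4.
Kira's bid £11.6 is not the highest, so Kira loses, pays nothing, and earns zero payoff.

£0.0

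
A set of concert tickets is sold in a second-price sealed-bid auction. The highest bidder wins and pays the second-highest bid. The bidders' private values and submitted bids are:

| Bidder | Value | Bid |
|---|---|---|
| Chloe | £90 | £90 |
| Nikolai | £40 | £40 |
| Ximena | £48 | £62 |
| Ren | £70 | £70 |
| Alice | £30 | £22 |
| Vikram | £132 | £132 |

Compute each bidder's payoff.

Payoffs: Chloe £0, Nikolai £0, Ximena £0, Ren £0, Alice £0, Vikram £42.

Sorted high to low: Vikram £132; Chloe £90; Ren £70; Ximena £62; Nikolai £40; Alice £22.
Vikram has the top bid and wins; the price is the second-highest bid, £90.
Vikram's payoff = £132 − £90 = £42. All other bidders lose, so their payoff is 0.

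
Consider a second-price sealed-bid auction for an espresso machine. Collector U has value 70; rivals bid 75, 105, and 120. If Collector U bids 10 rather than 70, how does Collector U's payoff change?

Change in payoff: 0.

The highest competing bid is 120.
Bidding truthfully at 70: the top bid is 120 (a rival), so Collector U loses. Payoff = 0.
Bidding 10: the top bid is 120 (a rival), so Collector U loses. Payoff = 0.
Change = 0 − 0 = 0.
The bid only affects whether you win, not the price — here both bids land on the same side of the top rival bid, so the deviation is payoff-neutral.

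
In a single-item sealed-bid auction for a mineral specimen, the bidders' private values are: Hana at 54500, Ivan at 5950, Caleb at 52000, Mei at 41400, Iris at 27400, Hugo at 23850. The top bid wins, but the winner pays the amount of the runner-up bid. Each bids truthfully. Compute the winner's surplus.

Ordered from highest: Hana 54500; Caleb 52000; Mei 41400; Iris 27400; Hugo 23850; Ivan 5950.
Hana wins with the top bid and pays the second-highest, 52000.
Surplus = 54500 − 52000 = 2500.

Winner's surplus: 2500.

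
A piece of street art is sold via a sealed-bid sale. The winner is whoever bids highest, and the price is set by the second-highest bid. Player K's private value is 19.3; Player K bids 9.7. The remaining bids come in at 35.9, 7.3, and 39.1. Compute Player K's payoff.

Highest competing bid: 39.1.
Player K's bid 9.7 is not the highest, so Player K loses, pays nothing, and earns zero payoff.

Player K's payoff: 0.0.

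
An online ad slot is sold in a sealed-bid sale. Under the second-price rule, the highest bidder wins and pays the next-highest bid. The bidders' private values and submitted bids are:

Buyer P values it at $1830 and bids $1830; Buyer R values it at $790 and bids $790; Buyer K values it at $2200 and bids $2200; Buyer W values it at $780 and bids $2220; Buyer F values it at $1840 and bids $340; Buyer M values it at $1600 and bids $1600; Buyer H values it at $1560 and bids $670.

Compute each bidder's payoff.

Ordered from highest: Buyer W $2220 > Buyer K $2200 > Buyer P $1830 > Buyer M $1600 > Buyer R $790 > Buyer H $670 > Buyer F $340.
Buyer W has the top bid and wins; the price is the second-highest bid, $2200.
Buyer W's payoff = $780 − $2200 = -$1420. All other bidders lose, so their payoff is 0.

Payoffs: Buyer P $0, Buyer R $0, Buyer K $0, Buyer W -$1420, Buyer F $0, Buyer M $0, Buyer H $0.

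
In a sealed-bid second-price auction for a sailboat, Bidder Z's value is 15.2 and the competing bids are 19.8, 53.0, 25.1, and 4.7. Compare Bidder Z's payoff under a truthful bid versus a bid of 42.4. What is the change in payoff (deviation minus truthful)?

The highest competing bid is 53.0.
Bidding truthfully at 15.2: the top bid is 53.0 (a rival), so Bidder Z loses. Payoff = 0.0.
Bidding 42.4: the top bid is 53.0 (a rival), so Bidder Z loses. Payoff = 0.0.
Change = 0.0 − 0.0 = 0.0.

Change in payoff: 0.0.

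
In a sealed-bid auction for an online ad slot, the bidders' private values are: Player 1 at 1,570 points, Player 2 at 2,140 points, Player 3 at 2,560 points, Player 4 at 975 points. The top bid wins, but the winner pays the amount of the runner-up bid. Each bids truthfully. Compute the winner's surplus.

Bids in descending order: Player 3 2,560 points > Player 2 2,140 points > Player 1 1,570 points > Player 4 975 points.
Player 3 wins with the top bid and pays the second-highest, 2,140 points.
Surplus = 2,560 points − 2,140 points = 420 points.

Winner's surplus: 420 points.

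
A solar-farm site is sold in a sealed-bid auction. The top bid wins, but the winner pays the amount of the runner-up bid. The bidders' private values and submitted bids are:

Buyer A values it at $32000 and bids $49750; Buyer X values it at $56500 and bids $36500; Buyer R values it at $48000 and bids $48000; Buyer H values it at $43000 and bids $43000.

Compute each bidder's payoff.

Bids in descending order: Buyer A $49750 > Buyer R $48000 > Buyer H $43000 > Buyer X $36500.
Buyer A has the top bid and wins; the price is the second-highest bid, $48000.
Buyer A's payoff = $32000 − $48000 = -$16000. All other bidders lose, so their payoff is 0.

Payoffs: Buyer A -$16000, Buyer X $0, Buyer R $0, Buyer H $0.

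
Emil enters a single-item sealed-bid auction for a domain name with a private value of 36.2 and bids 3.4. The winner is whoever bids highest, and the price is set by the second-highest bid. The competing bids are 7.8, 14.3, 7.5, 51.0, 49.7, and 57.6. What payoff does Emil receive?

Highest competing bid: 57.6.
Emil's bid 3.4 is not the highest, so Emil loses, pays nothing, and earns zero payoff.

Emil's payoff: 0.0.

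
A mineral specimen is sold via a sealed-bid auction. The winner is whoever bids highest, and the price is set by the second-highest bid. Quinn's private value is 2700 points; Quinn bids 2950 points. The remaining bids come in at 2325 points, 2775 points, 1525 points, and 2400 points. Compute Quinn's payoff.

Highest competing bid: 2775 points.
Quinn's bid 2950 points is the highest overall, so Quinn wins and pays the second-highest bid, 2775 points.
Payoff = value − price = 2700 points − 2775 points = -75 points.

Quinn's payoff: -75 points.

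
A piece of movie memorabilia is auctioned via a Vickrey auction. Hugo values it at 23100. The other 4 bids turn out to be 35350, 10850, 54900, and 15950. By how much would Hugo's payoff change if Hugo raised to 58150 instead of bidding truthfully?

The highest competing bid is 54900.
Bidding truthfully at 23100: the top bid is 54900 (a rival), so Hugo loses. Payoff = 0.
Bidding 58150: Hugo has the top bid, wins, and pays the second-highest bid 54900. Payoff = 23100 − 54900 = -31800.
Change = -31800 − 0 = -31800.
This is the dominant-strategy logic: truthful bidding weakly beats any alternative.

Change in payoff: -31800.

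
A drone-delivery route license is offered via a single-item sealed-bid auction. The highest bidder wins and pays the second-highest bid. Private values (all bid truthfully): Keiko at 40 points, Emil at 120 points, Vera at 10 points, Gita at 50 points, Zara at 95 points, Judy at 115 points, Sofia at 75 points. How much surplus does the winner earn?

Sorted high to low: Emil 120 points, then Judy 115 points, then Zara 95 points, then Sofia 75 points, then Gita 50 points, then Keiko 40 points, then Vera 10 points.
Emil wins with the top bid and pays the second-highest, 115 points.
Surplus = 120 points − 115 points = 5 points.

Surplus = 5 points.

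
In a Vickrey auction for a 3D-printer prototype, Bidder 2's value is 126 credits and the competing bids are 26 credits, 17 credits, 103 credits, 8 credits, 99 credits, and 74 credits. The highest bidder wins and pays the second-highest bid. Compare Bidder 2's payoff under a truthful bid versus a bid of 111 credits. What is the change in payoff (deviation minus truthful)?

0 credits

The highest competing bid is 103 credits.
Bidding truthfully at 126 credits: Bidder 2 has the top bid, wins, and pays the second-highest bid 103 credits. Payoff = 126 credits − 103 credits = 23 credits.
Bidding 111 credits: Bidder 2 has the top bid, wins, and pays the second-highest bid 103 credits. Payoff = 126 credits − 103 credits = 23 credits.
Change = 23 credits − 23 credits = 0 credits.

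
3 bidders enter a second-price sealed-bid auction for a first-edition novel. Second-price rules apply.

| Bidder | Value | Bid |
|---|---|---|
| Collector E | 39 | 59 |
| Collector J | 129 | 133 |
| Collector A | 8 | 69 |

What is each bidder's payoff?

Payoffs: Collector E 0, Collector J 60, Collector A 0.

Sorted high to low: Collector J 133, then Collector A 69, then Collector E 59.
Collector J has the top bid and wins; the price is the second-highest bid, 69.
Collector J's payoff = 129 − 69 = 60. All other bidders lose, so their payoff is 0.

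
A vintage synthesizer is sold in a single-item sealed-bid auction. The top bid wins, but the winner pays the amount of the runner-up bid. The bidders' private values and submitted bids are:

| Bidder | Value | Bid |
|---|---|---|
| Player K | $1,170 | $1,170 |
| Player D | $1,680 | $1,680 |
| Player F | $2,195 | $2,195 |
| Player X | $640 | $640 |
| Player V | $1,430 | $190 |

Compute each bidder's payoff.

Bids in descending order: Player F $2,195, then Player D $1,680, then Player K $1,170, then Player X $640, then Player V $190.
Player F has the top bid and wins; the price is the second-highest bid, $1,680.
Player F's payoff = $2,195 − $1,680 = $515. All other bidders lose, so their payoff is 0.

Payoffs: Player K $0, Player D $0, Player F $515, Player X $0, Player V $0.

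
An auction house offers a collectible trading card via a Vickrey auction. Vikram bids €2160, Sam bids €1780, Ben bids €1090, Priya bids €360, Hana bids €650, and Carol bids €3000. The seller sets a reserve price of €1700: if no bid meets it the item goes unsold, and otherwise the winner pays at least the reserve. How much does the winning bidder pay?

Bids in descending order: Carol €3000, then Vikram €2160, then Sam €1780, then Ben €1090, then Hana €650, then Priya €360.
Carol has the highest bid, so Carol wins.
The second-highest bid is €2160, which exceeds the reserve, so that sets the price.

Price paid: €2160.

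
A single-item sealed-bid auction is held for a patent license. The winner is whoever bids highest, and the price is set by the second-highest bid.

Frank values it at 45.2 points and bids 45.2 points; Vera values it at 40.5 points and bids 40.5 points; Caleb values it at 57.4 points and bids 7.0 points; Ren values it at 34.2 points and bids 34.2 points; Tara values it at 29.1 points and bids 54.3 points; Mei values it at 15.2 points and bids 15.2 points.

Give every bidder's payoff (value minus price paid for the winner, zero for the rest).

Payoffs: Frank 0.0 points, Vera 0.0 points, Caleb 0.0 points, Ren 0.0 points, Tara -16.1 points, Mei 0.0 points.

Ranking the bids: Tara 54.3 points; Frank 45.2 points; Vera 40.5 points; Ren 34.2 points; Mei 15.2 points; Caleb 7.0 points.
Tara has the top bid and wins; the price is the second-highest bid, 45.2 points.
Tara's payoff = 29.1 points − 45.2 points = -16.1 points. All other bidders lose, so their payoff is 0.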